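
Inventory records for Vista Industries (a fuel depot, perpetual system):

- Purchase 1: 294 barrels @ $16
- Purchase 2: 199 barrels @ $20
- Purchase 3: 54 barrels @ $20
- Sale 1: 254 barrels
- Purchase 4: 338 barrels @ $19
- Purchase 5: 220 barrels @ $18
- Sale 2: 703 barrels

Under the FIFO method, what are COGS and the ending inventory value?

COGS = $17,482; ending inventory = $2,664

Sale 1 (254) [FIFO — oldest first]: 254 @ $16 = $4,064
Sale 2 (703) [FIFO — oldest first]: 40 @ $16 + 199 @ $20 + 54 @ $20 + 338 @ $19 + 72 @ $18 = $13,418
Total COGS = $4,064 + $13,418 = $17,482
Ending inventory: 148 @ $18 = $2,664
Check: goods available $20,146 = COGS $17,482 + ending $2,664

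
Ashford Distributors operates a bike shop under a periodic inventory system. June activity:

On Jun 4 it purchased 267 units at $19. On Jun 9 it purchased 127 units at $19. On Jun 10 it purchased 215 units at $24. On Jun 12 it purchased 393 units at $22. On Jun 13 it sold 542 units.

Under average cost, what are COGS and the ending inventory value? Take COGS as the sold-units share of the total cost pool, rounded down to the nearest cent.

Jun 13, sell 542: 542/1002 × $21,292.00 → $11,517.22
Ending inventory (cost pool remaining) = $9,774.78

COGS = $11,517.22; ending inventory = $9,774.78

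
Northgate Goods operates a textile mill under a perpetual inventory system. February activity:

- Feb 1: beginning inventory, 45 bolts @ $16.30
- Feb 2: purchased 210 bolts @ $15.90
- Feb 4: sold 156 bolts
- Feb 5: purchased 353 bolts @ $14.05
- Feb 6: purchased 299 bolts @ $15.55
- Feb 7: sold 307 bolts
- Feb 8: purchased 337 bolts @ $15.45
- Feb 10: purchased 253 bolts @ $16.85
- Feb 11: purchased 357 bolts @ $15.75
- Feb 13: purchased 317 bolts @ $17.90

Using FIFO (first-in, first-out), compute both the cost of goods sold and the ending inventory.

COGS = $6,994.90; ending inventory = $27,453.45

Feb 4, 156 sold [FIFO — oldest first]: 45 @ $16.30 + 111 @ $15.90 = $2,498.40
Feb 7, 307 sold [FIFO — oldest first]: 99 @ $15.90 + 208 @ $14.05 = $4,496.50
Total COGS = $2,498.40 + $4,496.50 = $6,994.90
Ending inventory: 145 @ $14.05 + 299 @ $15.55 + 337 @ $15.45 + 253 @ $16.85 + 357 @ $15.75 + 317 @ $17.90 = $27,453.45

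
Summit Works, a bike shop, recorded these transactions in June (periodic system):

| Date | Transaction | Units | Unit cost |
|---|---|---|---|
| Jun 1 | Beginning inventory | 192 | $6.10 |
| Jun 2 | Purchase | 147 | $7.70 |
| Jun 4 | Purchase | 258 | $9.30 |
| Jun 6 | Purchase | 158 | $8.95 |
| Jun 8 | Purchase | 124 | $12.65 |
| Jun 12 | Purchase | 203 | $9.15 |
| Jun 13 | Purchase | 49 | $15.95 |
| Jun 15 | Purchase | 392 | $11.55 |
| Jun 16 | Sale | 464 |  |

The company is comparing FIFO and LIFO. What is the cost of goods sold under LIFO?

COGS = $5,519.60

FIFO COGS: 192 @ $6.10 + 147 @ $7.70 + 125 @ $9.30 = $3,465.60
LIFO COGS: 392 @ $11.55 + 49 @ $15.95 + 23 @ $9.15 = $5,519.60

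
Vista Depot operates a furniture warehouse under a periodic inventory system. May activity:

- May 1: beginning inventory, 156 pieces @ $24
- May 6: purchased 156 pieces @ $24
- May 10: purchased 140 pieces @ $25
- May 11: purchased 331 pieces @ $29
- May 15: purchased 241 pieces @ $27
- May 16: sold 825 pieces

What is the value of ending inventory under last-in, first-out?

Ending inventory = $4,776

May 16, 825 sold [LIFO — newest first]: 241 @ $27 + 331 @ $29 + 140 @ $25 + 113 @ $24 = $22,318
Ending inventory: 156 @ $24 + 43 @ $24 = $4,776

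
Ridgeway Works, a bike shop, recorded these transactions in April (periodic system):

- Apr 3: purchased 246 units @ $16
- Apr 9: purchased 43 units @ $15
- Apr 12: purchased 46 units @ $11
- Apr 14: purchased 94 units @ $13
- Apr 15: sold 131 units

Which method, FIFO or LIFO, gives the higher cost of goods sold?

FIFO

FIFO COGS: 131 @ $16 = $2,096
LIFO COGS: 94 @ $13 + 37 @ $11 = $1,629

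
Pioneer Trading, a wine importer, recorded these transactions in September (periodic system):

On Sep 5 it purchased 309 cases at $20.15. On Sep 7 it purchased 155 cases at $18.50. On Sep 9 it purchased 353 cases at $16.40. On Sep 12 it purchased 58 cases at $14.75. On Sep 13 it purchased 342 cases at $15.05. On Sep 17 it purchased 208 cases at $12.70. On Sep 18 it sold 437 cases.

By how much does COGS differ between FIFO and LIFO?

$2,506.30

FIFO COGS: 309 @ $20.15 + 128 @ $18.50 = $8,594.35
LIFO COGS: 208 @ $12.70 + 229 @ $15.05 = $6,088.05
Difference = |$8,594.35 − $6,088.05| = $2,506.30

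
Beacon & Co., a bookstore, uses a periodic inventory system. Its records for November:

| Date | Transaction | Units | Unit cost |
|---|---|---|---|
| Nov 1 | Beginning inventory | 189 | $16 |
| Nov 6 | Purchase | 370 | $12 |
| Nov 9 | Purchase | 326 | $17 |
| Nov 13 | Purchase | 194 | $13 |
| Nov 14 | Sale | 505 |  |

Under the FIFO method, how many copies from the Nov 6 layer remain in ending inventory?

Nov 14, 505 sold [FIFO — oldest first]: 189 @ $16 + 316 @ $12 = $6,816
Ending inventory: 54 @ $12 + 326 @ $17 + 194 @ $13 = $8,712
Check: goods available $15,528 = COGS $6,816 + ending $8,712

54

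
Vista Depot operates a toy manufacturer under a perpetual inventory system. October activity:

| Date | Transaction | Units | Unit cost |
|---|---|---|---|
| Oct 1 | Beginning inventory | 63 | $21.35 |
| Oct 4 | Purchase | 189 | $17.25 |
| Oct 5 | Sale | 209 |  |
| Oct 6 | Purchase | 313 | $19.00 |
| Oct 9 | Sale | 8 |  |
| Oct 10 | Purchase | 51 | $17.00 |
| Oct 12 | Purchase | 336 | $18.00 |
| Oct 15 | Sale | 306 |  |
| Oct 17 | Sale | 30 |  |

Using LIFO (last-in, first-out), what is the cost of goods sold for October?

Oct 5, 209 sold [LIFO — newest first]: 189 @ $17.25 + 20 @ $21.35 = $3,687.25
Oct 9, 8 sold [LIFO — newest first]: 8 @ $19.00 = $152.00
Oct 15, 306 sold [LIFO — newest first]: 306 @ $18.00 = $5,508.00
Oct 17, 30 sold [LIFO — newest first]: 30 @ $18.00 = $540.00
Total COGS = $3,687.25 + $152.00 + $5,508.00 + $540.00 = $9,887.25
Ending inventory: 43 @ $21.35 + 305 @ $19.00 + 51 @ $17.00 = $7,580.05

COGS = $9,887.25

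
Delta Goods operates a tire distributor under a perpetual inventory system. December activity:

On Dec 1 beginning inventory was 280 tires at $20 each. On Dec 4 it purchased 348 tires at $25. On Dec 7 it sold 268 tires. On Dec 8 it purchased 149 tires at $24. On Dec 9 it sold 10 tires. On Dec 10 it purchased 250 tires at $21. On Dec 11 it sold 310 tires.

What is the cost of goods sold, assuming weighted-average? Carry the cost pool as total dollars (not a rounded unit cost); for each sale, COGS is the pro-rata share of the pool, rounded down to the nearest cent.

After Dec 1: 280 on hand, pool $5,600.00 (≈ $20.0000 each)
After Dec 4: 628 on hand, pool $14,300.00 (≈ $22.7707 each)
Dec 7, sell 268: 268/628 × $14,300.00 → $6,102.54
After Dec 8: 509 on hand, pool $11,773.46 (≈ $23.1306 each)
Dec 9, sell 10: 10/509 × $11,773.46 → $231.30
After Dec 10: 749 on hand, pool $16,792.16 (≈ $22.4194 each)
Dec 11, sell 310: 310/749 × $16,792.16 → $6,950.02
Total COGS = $6,102.54 + $231.30 + $6,950.02 = $13,283.86
Ending inventory (cost pool remaining) = $9,842.14

COGS = $13,283.86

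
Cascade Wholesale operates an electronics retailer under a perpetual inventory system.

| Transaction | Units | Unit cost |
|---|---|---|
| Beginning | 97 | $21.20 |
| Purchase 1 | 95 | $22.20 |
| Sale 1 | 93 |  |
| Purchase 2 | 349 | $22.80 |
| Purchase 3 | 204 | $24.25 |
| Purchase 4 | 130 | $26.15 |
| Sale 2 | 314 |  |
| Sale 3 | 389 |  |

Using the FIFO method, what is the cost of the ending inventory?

Ending inventory = $2,065.85

Sale 1 (93) [FIFO — oldest first]: 93 @ $21.20 = $1,971.60
Sale 2 (314) [FIFO — oldest first]: 4 @ $21.20 + 95 @ $22.20 + 215 @ $22.80 = $7,095.80
Sale 3 (389) [FIFO — oldest first]: 134 @ $22.80 + 204 @ $24.25 + 51 @ $26.15 = $9,335.85
Total COGS = $1,971.60 + $7,095.80 + $9,335.85 = $18,403.25
Ending inventory: 79 @ $26.15 = $2,065.85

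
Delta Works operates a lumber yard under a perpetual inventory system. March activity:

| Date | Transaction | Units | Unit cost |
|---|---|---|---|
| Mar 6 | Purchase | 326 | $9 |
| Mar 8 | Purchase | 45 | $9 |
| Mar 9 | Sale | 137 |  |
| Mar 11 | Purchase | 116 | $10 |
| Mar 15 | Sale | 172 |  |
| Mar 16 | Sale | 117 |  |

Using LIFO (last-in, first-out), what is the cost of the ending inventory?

Ending inventory = $549

Mar 9, 137 sold [LIFO — newest first]: 45 @ $9 + 92 @ $9 = $1,233
Mar 15, 172 sold [LIFO — newest first]: 116 @ $10 + 56 @ $9 = $1,664
Mar 16, 117 sold [LIFO — newest first]: 117 @ $9 = $1,053
Total COGS = $1,233 + $1,664 + $1,053 = $3,950
Ending inventory: 61 @ $9 = $549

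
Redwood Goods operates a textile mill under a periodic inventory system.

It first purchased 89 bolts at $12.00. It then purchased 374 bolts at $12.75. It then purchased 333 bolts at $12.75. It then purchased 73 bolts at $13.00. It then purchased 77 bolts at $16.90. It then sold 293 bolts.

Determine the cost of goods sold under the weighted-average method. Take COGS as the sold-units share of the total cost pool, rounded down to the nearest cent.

Sale 1, sell 293: 293/946 × $12,332.55 → $3,819.70
Ending inventory (cost pool remaining) = $8,512.85

COGS = $3,819.70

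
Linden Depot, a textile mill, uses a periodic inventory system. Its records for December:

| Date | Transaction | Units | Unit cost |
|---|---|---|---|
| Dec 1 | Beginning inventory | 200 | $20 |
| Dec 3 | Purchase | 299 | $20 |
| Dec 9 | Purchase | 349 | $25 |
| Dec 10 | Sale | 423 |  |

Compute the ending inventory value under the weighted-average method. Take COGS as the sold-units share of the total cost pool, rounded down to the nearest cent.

Ending inventory = $9,374.56

Dec 10, sell 423: 423/848 × $18,705.00 → $9,330.44
Ending inventory (cost pool remaining) = $9,374.56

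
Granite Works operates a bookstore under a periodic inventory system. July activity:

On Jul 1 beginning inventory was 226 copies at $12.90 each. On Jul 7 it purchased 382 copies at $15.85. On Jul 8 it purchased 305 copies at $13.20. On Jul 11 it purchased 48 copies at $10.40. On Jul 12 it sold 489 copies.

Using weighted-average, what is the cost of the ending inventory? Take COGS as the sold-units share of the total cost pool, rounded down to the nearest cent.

Jul 12, sell 489: 489/961 × $13,495.30 → $6,867.01
Ending inventory (cost pool remaining) = $6,628.29

Ending inventory = $6,628.29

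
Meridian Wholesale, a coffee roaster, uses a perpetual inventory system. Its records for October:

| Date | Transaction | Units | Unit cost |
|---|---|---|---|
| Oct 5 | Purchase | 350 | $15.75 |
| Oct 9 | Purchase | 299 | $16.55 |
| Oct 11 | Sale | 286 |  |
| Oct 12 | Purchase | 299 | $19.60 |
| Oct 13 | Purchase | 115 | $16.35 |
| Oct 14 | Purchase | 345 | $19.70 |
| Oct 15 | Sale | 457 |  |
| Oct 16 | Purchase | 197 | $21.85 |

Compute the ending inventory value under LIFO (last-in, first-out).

Oct 11, 286 sold [LIFO — newest first]: 286 @ $16.55 = $4,733.30
Oct 15, 457 sold [LIFO — newest first]: 345 @ $19.70 + 112 @ $16.35 = $8,627.70
Total COGS = $4,733.30 + $8,627.70 = $13,361.00
Ending inventory: 350 @ $15.75 + 13 @ $16.55 + 299 @ $19.60 + 3 @ $16.35 + 197 @ $21.85 = $15,941.55
Check: goods available $29,302.55 = COGS $13,361.00 + ending $15,941.55

Ending inventory = $15,941.55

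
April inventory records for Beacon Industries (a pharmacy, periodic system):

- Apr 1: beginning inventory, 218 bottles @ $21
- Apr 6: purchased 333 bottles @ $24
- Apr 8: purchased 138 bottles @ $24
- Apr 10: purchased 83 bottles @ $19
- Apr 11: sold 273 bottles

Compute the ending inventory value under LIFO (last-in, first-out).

Apr 11, 273 sold [LIFO — newest first]: 83 @ $19 + 138 @ $24 + 52 @ $24 = $6,137
Ending inventory: 218 @ $21 + 281 @ $24 = $11,322
Check: goods available $17,459 = COGS $6,137 + ending $11,322

Ending inventory = $11,322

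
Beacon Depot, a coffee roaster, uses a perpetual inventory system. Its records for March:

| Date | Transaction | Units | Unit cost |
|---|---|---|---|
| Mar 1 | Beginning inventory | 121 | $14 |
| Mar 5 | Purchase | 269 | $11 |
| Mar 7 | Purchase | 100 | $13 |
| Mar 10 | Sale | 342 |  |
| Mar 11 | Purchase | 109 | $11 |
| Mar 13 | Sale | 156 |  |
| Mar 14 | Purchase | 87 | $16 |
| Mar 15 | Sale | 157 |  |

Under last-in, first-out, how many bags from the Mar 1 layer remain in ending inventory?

31

Mar 10, 342 sold [LIFO — newest first]: 100 @ $13 + 242 @ $11 = $3,962
Mar 13, 156 sold [LIFO — newest first]: 109 @ $11 + 27 @ $11 + 20 @ $14 = $1,776
Mar 15, 157 sold [LIFO — newest first]: 87 @ $16 + 70 @ $14 = $2,372
Total COGS = $3,962 + $1,776 + $2,372 = $8,110
Ending inventory: 31 @ $14 = $434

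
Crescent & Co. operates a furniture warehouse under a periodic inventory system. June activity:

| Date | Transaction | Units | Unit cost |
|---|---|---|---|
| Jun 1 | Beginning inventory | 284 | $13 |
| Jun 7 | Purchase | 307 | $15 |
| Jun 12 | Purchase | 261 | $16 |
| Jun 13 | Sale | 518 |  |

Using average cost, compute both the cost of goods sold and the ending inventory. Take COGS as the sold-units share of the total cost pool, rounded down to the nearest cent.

COGS = $7,583.34; ending inventory = $4,889.66

Jun 13, sell 518: 518/852 × $12,473.00 → $7,583.34
Ending inventory (cost pool remaining) = $4,889.66
Check: goods available $12,473.00 = COGS $7,583.34 + ending $4,889.66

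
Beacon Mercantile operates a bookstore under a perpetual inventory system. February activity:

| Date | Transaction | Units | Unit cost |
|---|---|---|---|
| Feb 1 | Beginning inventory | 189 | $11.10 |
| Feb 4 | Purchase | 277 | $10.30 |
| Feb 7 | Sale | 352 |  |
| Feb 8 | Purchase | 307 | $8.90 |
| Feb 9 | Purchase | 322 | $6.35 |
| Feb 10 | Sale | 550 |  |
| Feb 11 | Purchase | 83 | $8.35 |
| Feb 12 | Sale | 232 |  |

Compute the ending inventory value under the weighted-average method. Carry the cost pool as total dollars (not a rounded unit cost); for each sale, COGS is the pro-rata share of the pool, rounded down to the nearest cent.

Ending inventory = $358.47

After Feb 1: 189 on hand, pool $2,097.90 (≈ $11.1000 each)
After Feb 4: 466 on hand, pool $4,951.00 (≈ $10.6245 each)
Feb 7, sell 352: 352/466 × $4,951.00 → $3,739.81
After Feb 8: 421 on hand, pool $3,943.49 (≈ $9.3670 each)
After Feb 9: 743 on hand, pool $5,988.19 (≈ $8.0595 each)
Feb 10, sell 550: 550/743 × $5,988.19 → $4,432.71
After Feb 11: 276 on hand, pool $2,248.53 (≈ $8.1468 each)
Feb 12, sell 232: 232/276 × $2,248.53 → $1,890.06
Total COGS = $3,739.81 + $4,432.71 + $1,890.06 = $10,062.58
Ending inventory (cost pool remaining) = $358.47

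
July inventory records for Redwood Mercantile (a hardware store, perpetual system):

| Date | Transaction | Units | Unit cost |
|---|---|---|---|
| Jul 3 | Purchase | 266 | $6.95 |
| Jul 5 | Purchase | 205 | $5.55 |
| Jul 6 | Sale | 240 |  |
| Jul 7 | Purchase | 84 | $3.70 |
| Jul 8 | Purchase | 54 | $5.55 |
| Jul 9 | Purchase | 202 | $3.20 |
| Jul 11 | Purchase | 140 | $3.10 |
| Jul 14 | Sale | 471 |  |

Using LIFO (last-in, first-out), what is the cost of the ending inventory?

Jul 6, 240 sold [LIFO — newest first]: 205 @ $5.55 + 35 @ $6.95 = $1,381.00
Jul 14, 471 sold [LIFO — newest first]: 140 @ $3.10 + 202 @ $3.20 + 54 @ $5.55 + 75 @ $3.70 = $1,657.60
Total COGS = $1,381.00 + $1,657.60 = $3,038.60
Ending inventory: 231 @ $6.95 + 9 @ $3.70 = $1,638.75
Check: goods available $4,677.35 = COGS $3,038.60 + ending $1,638.75

Ending inventory = $1,638.75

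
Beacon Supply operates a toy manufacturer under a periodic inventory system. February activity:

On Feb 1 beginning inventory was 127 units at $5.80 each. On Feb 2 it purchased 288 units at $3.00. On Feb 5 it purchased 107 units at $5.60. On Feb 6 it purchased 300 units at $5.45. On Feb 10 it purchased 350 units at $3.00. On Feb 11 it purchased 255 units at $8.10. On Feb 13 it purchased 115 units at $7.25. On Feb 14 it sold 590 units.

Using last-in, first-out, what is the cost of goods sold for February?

COGS = $3,559.25

Feb 14, 590 sold [LIFO — newest first]: 115 @ $7.25 + 255 @ $8.10 + 220 @ $3.00 = $3,559.25
Ending inventory: 127 @ $5.80 + 288 @ $3.00 + 107 @ $5.60 + 300 @ $5.45 + 130 @ $3.00 = $4,224.80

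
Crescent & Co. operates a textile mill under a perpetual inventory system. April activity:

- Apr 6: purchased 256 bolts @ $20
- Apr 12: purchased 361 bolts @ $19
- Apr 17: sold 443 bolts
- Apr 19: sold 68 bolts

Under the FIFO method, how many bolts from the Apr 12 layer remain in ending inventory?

106

Apr 17, 443 sold [FIFO — oldest first]: 256 @ $20 + 187 @ $19 = $8,673
Apr 19, 68 sold [FIFO — oldest first]: 68 @ $19 = $1,292
Total COGS = $8,673 + $1,292 = $9,965
Ending inventory: 106 @ $19 = $2,014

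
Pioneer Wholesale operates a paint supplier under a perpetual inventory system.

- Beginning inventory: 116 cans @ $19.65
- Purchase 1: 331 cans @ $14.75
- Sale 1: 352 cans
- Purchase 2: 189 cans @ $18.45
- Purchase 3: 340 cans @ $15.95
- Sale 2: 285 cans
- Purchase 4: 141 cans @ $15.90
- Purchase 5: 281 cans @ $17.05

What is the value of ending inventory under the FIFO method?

Ending inventory = $12,440.00

Sale 1 (352) [FIFO — oldest first]: 116 @ $19.65 + 236 @ $14.75 = $5,760.40
Sale 2 (285) [FIFO — oldest first]: 95 @ $14.75 + 189 @ $18.45 + 1 @ $15.95 = $4,904.25
Total COGS = $5,760.40 + $4,904.25 = $10,664.65
Ending inventory: 339 @ $15.95 + 141 @ $15.90 + 281 @ $17.05 = $12,440.00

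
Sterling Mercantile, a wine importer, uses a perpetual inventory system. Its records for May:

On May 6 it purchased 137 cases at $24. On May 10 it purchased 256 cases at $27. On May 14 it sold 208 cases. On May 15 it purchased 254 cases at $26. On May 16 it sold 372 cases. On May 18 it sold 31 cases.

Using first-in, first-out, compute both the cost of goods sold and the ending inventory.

COGS = $15,868; ending inventory = $936

May 14, 208 sold [FIFO — oldest first]: 137 @ $24 + 71 @ $27 = $5,205
May 16, 372 sold [FIFO — oldest first]: 185 @ $27 + 187 @ $26 = $9,857
May 18, 31 sold [FIFO — oldest first]: 31 @ $26 = $806
Total COGS = $5,205 + $9,857 + $806 = $15,868
Ending inventory: 36 @ $26 = $936
Check: goods available $16,804 = COGS $15,868 + ending $936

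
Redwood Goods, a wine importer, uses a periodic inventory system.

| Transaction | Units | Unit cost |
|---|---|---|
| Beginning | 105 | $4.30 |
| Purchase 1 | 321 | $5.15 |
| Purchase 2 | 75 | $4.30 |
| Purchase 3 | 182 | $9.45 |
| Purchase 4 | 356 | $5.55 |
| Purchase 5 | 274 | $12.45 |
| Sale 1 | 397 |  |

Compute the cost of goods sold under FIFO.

COGS = $1,955.30

Sale 1 (397) [FIFO — oldest first]: 105 @ $4.30 + 292 @ $5.15 = $1,955.30
Ending inventory: 29 @ $5.15 + 75 @ $4.30 + 182 @ $9.45 + 356 @ $5.55 + 274 @ $12.45 = $7,578.85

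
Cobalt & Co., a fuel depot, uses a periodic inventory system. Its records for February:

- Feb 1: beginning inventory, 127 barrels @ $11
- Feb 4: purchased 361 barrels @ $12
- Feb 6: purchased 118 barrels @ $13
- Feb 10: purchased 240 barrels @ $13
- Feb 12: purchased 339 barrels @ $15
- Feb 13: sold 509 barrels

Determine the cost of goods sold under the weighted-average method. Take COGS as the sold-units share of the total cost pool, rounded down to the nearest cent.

Feb 13, sell 509: 509/1185 × $15,468.00 → $6,644.06
Ending inventory (cost pool remaining) = $8,823.94

COGS = $6,644.06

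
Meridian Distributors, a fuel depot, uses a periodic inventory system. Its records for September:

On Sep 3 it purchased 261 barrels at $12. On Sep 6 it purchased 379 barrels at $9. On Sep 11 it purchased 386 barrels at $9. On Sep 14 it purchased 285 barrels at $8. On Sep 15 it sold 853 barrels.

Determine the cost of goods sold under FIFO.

COGS = $8,460

Sep 15, 853 sold [FIFO — oldest first]: 261 @ $12 + 379 @ $9 + 213 @ $9 = $8,460
Ending inventory: 173 @ $9 + 285 @ $8 = $3,837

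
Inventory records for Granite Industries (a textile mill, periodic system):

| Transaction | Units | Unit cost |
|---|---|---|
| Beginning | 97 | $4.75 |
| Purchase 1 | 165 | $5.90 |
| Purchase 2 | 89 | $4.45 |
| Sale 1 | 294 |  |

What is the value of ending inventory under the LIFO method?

Sale 1 (294) [LIFO — newest first]: 89 @ $4.45 + 165 @ $5.90 + 40 @ $4.75 = $1,559.55
Ending inventory: 57 @ $4.75 = $270.75

Ending inventory = $270.75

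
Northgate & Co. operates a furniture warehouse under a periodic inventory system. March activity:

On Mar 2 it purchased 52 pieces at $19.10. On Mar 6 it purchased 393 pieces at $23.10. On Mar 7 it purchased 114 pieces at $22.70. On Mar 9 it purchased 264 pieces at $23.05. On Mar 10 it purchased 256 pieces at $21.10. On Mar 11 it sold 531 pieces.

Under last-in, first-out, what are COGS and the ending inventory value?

Mar 11, 531 sold [LIFO — newest first]: 256 @ $21.10 + 264 @ $23.05 + 11 @ $22.70 = $11,736.50
Ending inventory: 52 @ $19.10 + 393 @ $23.10 + 103 @ $22.70 = $12,409.60

COGS = $11,736.50; ending inventory = $12,409.60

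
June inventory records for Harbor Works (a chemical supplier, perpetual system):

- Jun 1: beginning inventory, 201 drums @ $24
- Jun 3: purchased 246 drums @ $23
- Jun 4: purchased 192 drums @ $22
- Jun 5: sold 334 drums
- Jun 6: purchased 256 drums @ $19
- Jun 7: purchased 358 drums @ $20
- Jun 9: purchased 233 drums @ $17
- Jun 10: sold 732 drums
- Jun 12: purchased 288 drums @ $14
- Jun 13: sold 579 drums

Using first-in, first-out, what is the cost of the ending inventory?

Ending inventory = $1,806

Jun 5, 334 sold [FIFO — oldest first]: 201 @ $24 + 133 @ $23 = $7,883
Jun 10, 732 sold [FIFO — oldest first]: 113 @ $23 + 192 @ $22 + 256 @ $19 + 171 @ $20 = $15,107
Jun 13, 579 sold [FIFO — oldest first]: 187 @ $20 + 233 @ $17 + 159 @ $14 = $9,927
Total COGS = $7,883 + $15,107 + $9,927 = $32,917
Ending inventory: 129 @ $14 = $1,806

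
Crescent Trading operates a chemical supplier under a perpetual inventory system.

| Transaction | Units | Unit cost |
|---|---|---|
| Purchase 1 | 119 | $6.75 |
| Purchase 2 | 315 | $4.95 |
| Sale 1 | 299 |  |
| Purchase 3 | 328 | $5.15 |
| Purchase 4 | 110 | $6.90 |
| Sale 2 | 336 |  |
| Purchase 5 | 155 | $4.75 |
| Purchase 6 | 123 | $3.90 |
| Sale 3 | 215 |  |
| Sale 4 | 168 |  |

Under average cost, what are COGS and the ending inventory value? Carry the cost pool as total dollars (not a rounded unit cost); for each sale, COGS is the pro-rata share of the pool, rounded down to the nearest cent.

After Purchase 1: 119 on hand, pool $803.25 (≈ $6.7500 each)
After Purchase 2: 434 on hand, pool $2,362.50 (≈ $5.4435 each)
Sale 1, sell 299: 299/434 × $2,362.50 → $1,627.62
After Purchase 3: 463 on hand, pool $2,424.08 (≈ $5.2356 each)
After Purchase 4: 573 on hand, pool $3,183.08 (≈ $5.5551 each)
Sale 2, sell 336: 336/573 × $3,183.08 → $1,866.51
After Purchase 5: 392 on hand, pool $2,052.82 (≈ $5.2368 each)
After Purchase 6: 515 on hand, pool $2,532.52 (≈ $4.9175 each)
Sale 3, sell 215: 215/515 × $2,532.52 → $1,057.26
Sale 4, sell 168: 168/300 × $1,475.26 → $826.14
Total COGS = $1,627.62 + $1,866.51 + $1,057.26 + $826.14 = $5,377.53
Ending inventory (cost pool remaining) = $649.12

COGS = $5,377.53; ending inventory = $649.12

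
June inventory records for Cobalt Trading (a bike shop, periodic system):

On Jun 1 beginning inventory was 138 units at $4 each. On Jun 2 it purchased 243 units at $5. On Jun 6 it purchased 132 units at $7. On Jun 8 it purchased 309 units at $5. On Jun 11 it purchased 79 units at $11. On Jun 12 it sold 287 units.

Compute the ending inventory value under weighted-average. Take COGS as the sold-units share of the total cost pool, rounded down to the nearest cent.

Ending inventory = $3,478.88

Jun 12, sell 287: 287/901 × $5,105.00 → $1,626.12
Ending inventory (cost pool remaining) = $3,478.88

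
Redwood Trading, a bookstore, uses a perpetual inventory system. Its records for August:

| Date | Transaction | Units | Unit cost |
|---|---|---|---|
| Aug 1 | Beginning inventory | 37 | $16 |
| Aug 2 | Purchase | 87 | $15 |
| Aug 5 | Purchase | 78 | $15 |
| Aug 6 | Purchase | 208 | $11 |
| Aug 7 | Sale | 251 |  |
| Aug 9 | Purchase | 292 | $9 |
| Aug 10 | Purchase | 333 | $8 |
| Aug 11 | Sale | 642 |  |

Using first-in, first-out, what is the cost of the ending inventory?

Aug 7, 251 sold [FIFO — oldest first]: 37 @ $16 + 87 @ $15 + 78 @ $15 + 49 @ $11 = $3,606
Aug 11, 642 sold [FIFO — oldest first]: 159 @ $11 + 292 @ $9 + 191 @ $8 = $5,905
Total COGS = $3,606 + $5,905 = $9,511
Ending inventory: 142 @ $8 = $1,136
Check: goods available $10,647 = COGS $9,511 + ending $1,136

Ending inventory = $1,136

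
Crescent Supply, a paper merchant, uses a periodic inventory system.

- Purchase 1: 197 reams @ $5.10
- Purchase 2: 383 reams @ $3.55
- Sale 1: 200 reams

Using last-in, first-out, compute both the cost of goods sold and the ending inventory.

COGS = $710.00; ending inventory = $1,654.35

Sale 1 (200) [LIFO — newest first]: 200 @ $3.55 = $710.00
Ending inventory: 197 @ $5.10 + 183 @ $3.55 = $1,654.35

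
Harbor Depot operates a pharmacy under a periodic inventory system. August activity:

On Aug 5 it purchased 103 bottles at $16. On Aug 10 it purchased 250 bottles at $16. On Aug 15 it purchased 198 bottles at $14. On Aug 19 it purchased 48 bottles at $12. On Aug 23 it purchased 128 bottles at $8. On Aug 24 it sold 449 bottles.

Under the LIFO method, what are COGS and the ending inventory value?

Aug 24, 449 sold [LIFO — newest first]: 128 @ $8 + 48 @ $12 + 198 @ $14 + 75 @ $16 = $5,572
Ending inventory: 103 @ $16 + 175 @ $16 = $4,448
Check: goods available $10,020 = COGS $5,572 + ending $4,448

COGS = $5,572; ending inventory = $4,448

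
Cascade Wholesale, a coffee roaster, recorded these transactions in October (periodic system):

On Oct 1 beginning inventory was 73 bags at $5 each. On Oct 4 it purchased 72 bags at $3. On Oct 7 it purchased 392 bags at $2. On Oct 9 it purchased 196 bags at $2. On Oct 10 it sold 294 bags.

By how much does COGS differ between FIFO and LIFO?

FIFO COGS: 73 @ $5 + 72 @ $3 + 149 @ $2 = $879
LIFO COGS: 196 @ $2 + 98 @ $2 = $588
Difference = |$879 − $588| = $291

$291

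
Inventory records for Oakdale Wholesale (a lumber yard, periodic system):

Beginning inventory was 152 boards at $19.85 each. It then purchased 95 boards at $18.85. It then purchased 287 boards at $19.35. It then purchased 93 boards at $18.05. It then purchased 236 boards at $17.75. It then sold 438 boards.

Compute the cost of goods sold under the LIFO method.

Sale 1 (438) [LIFO — newest first]: 236 @ $17.75 + 93 @ $18.05 + 109 @ $19.35 = $7,976.80
Ending inventory: 152 @ $19.85 + 95 @ $18.85 + 178 @ $19.35 = $8,252.25

COGS = $7,976.80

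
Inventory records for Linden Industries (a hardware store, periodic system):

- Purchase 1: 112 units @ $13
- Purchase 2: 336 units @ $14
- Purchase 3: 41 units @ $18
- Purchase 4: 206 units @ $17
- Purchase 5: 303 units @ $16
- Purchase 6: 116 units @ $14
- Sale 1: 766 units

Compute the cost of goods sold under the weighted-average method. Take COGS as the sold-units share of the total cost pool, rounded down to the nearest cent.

COGS = $11,601.39

Sale 1, sell 766: 766/1114 × $16,872.00 → $11,601.39
Ending inventory (cost pool remaining) = $5,270.61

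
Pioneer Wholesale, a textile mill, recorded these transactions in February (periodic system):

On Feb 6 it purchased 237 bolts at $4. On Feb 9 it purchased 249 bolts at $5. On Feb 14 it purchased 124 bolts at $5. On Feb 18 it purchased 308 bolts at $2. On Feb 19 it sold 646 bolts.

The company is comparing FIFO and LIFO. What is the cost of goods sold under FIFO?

COGS = $2,885

FIFO COGS: 237 @ $4 + 249 @ $5 + 124 @ $5 + 36 @ $2 = $2,885
LIFO COGS: 308 @ $2 + 124 @ $5 + 214 @ $5 = $2,306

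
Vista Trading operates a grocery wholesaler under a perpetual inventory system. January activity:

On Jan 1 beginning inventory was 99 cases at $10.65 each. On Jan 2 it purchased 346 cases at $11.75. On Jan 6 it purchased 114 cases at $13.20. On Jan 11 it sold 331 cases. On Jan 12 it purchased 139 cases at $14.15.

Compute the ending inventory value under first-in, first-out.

Jan 11, 331 sold [FIFO — oldest first]: 99 @ $10.65 + 232 @ $11.75 = $3,780.35
Ending inventory: 114 @ $11.75 + 114 @ $13.20 + 139 @ $14.15 = $4,811.15
Check: goods available $8,591.50 = COGS $3,780.35 + ending $4,811.15

Ending inventory = $4,811.15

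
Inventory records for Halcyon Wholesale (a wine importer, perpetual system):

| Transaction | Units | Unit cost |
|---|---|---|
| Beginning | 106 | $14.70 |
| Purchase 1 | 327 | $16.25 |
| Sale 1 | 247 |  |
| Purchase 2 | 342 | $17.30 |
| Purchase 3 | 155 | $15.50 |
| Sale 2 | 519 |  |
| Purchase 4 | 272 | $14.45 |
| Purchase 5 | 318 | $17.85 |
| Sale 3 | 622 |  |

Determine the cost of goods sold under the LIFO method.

Sale 1 (247) [LIFO — newest first]: 247 @ $16.25 = $4,013.75
Sale 2 (519) [LIFO — newest first]: 155 @ $15.50 + 342 @ $17.30 + 22 @ $16.25 = $8,676.60
Sale 3 (622) [LIFO — newest first]: 318 @ $17.85 + 272 @ $14.45 + 32 @ $16.25 = $10,126.70
Total COGS = $4,013.75 + $8,676.60 + $10,126.70 = $22,817.05
Ending inventory: 106 @ $14.70 + 26 @ $16.25 = $1,980.70

COGS = $22,817.05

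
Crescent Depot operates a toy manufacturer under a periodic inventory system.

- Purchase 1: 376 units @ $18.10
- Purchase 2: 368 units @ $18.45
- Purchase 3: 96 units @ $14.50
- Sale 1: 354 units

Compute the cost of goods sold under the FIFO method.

COGS = $6,407.40

Sale 1 (354) [FIFO — oldest first]: 354 @ $18.10 = $6,407.40
Ending inventory: 22 @ $18.10 + 368 @ $18.45 + 96 @ $14.50 = $8,579.80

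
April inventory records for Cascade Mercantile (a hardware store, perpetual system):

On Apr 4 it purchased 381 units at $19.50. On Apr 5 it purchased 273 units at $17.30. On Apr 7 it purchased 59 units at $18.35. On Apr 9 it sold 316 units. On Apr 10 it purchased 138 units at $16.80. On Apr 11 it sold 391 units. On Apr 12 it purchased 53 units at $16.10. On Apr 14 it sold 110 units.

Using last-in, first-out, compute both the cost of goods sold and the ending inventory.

COGS = $14,710.25; ending inventory = $1,696.50

Apr 9, 316 sold [LIFO — newest first]: 59 @ $18.35 + 257 @ $17.30 = $5,528.75
Apr 11, 391 sold [LIFO — newest first]: 138 @ $16.80 + 16 @ $17.30 + 237 @ $19.50 = $7,216.70
Apr 14, 110 sold [LIFO — newest first]: 53 @ $16.10 + 57 @ $19.50 = $1,964.80
Total COGS = $5,528.75 + $7,216.70 + $1,964.80 = $14,710.25
Ending inventory: 87 @ $19.50 = $1,696.50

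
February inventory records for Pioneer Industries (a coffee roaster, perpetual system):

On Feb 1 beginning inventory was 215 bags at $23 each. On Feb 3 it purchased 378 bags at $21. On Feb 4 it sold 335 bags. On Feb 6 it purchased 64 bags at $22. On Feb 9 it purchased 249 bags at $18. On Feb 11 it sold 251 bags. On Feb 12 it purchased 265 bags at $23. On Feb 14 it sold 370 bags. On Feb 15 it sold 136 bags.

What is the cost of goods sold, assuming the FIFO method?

Feb 4, 335 sold [FIFO — oldest first]: 215 @ $23 + 120 @ $21 = $7,465
Feb 11, 251 sold [FIFO — oldest first]: 251 @ $21 = $5,271
Feb 14, 370 sold [FIFO — oldest first]: 7 @ $21 + 64 @ $22 + 249 @ $18 + 50 @ $23 = $7,187
Feb 15, 136 sold [FIFO — oldest first]: 136 @ $23 = $3,128
Total COGS = $7,465 + $5,271 + $7,187 + $3,128 = $23,051
Ending inventory: 79 @ $23 = $1,817

COGS = $23,051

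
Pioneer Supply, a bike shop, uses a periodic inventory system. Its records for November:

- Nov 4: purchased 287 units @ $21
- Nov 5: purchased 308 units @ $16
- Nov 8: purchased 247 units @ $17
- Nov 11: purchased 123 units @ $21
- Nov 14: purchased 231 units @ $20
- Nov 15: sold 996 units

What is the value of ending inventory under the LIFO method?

Ending inventory = $4,200

Nov 15, 996 sold [LIFO — newest first]: 231 @ $20 + 123 @ $21 + 247 @ $17 + 308 @ $16 + 87 @ $21 = $18,157
Ending inventory: 200 @ $21 = $4,200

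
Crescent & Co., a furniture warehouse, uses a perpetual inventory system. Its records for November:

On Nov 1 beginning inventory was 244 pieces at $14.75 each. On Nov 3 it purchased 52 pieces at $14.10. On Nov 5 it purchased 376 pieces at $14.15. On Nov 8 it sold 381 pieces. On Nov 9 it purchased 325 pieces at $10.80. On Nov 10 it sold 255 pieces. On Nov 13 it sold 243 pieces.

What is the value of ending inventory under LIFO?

Nov 8, 381 sold [LIFO — newest first]: 376 @ $14.15 + 5 @ $14.10 = $5,390.90
Nov 10, 255 sold [LIFO — newest first]: 255 @ $10.80 = $2,754.00
Nov 13, 243 sold [LIFO — newest first]: 70 @ $10.80 + 47 @ $14.10 + 126 @ $14.75 = $3,277.20
Total COGS = $5,390.90 + $2,754.00 + $3,277.20 = $11,422.10
Ending inventory: 118 @ $14.75 = $1,740.50
Check: goods available $13,162.60 = COGS $11,422.10 + ending $1,740.50

Ending inventory = $1,740.50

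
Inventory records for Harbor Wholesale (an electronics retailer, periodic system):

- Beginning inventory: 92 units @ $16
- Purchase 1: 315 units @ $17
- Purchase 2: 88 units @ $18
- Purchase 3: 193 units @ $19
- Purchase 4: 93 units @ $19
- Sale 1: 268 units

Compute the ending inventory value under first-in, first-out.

Sale 1 (268) [FIFO — oldest first]: 92 @ $16 + 176 @ $17 = $4,464
Ending inventory: 139 @ $17 + 88 @ $18 + 193 @ $19 + 93 @ $19 = $9,381

Ending inventory = $9,381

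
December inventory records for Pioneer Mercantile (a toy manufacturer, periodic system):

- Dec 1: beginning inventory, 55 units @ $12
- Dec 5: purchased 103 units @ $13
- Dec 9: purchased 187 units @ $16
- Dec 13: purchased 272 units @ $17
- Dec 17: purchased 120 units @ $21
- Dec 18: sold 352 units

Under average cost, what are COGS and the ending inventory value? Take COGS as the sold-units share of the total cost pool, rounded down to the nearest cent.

COGS = $5,795.82; ending inventory = $6,339.18

Dec 18, sell 352: 352/737 × $12,135.00 → $5,795.82
Ending inventory (cost pool remaining) = $6,339.18
Check: goods available $12,135.00 = COGS $5,795.82 + ending $6,339.18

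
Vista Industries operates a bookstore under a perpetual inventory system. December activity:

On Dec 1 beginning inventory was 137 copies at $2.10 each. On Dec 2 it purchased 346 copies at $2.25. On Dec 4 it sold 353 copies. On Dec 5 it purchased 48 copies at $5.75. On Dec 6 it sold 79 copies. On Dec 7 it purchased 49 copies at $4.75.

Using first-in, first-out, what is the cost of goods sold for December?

Dec 4, 353 sold [FIFO — oldest first]: 137 @ $2.10 + 216 @ $2.25 = $773.70
Dec 6, 79 sold [FIFO — oldest first]: 79 @ $2.25 = $177.75
Total COGS = $773.70 + $177.75 = $951.45
Ending inventory: 51 @ $2.25 + 48 @ $5.75 + 49 @ $4.75 = $623.50

COGS = $951.45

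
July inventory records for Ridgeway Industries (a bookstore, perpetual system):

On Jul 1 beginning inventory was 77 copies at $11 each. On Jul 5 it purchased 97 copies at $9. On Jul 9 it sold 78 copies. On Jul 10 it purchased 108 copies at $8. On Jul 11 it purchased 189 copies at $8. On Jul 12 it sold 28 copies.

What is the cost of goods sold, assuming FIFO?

COGS = $1,108

Jul 9, 78 sold [FIFO — oldest first]: 77 @ $11 + 1 @ $9 = $856
Jul 12, 28 sold [FIFO — oldest first]: 28 @ $9 = $252
Total COGS = $856 + $252 = $1,108
Ending inventory: 68 @ $9 + 108 @ $8 + 189 @ $8 = $2,988
Check: goods available $4,096 = COGS $1,108 + ending $2,988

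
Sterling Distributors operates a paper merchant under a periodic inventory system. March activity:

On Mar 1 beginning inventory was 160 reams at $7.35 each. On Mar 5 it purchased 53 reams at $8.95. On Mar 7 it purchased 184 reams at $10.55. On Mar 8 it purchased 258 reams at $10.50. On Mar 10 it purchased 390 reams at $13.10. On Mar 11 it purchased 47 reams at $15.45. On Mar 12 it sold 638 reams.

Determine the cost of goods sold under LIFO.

Mar 12, 638 sold [LIFO — newest first]: 47 @ $15.45 + 390 @ $13.10 + 201 @ $10.50 = $7,945.65
Ending inventory: 160 @ $7.35 + 53 @ $8.95 + 184 @ $10.55 + 57 @ $10.50 = $4,190.05

COGS = $7,945.65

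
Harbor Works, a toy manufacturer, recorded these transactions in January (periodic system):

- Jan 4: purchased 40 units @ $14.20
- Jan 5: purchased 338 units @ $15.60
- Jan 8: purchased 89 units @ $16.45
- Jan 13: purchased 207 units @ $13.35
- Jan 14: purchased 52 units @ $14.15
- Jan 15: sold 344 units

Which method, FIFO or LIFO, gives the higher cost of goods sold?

FIFO

FIFO COGS: 40 @ $14.20 + 304 @ $15.60 = $5,310.40
LIFO COGS: 52 @ $14.15 + 207 @ $13.35 + 85 @ $16.45 = $4,897.50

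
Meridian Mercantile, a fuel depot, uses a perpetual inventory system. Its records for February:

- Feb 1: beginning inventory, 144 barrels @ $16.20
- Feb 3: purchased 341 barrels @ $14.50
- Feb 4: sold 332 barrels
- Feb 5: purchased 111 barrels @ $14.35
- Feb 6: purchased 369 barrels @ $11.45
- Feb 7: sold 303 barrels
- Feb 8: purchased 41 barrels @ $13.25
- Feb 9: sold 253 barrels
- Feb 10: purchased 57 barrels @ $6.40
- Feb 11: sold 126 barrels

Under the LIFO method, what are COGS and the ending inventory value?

Feb 4, 332 sold [LIFO — newest first]: 332 @ $14.50 = $4,814.00
Feb 7, 303 sold [LIFO — newest first]: 303 @ $11.45 = $3,469.35
Feb 9, 253 sold [LIFO — newest first]: 41 @ $13.25 + 66 @ $11.45 + 111 @ $14.35 + 9 @ $14.50 + 26 @ $16.20 = $3,443.50
Feb 11, 126 sold [LIFO — newest first]: 57 @ $6.40 + 69 @ $16.20 = $1,482.60
Total COGS = $4,814.00 + $3,469.35 + $3,443.50 + $1,482.60 = $13,209.45
Ending inventory: 49 @ $16.20 = $793.80

COGS = $13,209.45; ending inventory = $793.80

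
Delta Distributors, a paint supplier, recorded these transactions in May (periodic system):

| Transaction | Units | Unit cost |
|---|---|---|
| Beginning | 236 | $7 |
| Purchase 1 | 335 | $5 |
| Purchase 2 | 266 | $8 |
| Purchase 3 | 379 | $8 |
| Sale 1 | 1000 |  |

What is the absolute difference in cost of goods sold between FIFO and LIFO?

$216

FIFO COGS: 236 @ $7 + 335 @ $5 + 266 @ $8 + 163 @ $8 = $6,759
LIFO COGS: 379 @ $8 + 266 @ $8 + 335 @ $5 + 20 @ $7 = $6,975
Difference = |$6,759 − $6,975| = $216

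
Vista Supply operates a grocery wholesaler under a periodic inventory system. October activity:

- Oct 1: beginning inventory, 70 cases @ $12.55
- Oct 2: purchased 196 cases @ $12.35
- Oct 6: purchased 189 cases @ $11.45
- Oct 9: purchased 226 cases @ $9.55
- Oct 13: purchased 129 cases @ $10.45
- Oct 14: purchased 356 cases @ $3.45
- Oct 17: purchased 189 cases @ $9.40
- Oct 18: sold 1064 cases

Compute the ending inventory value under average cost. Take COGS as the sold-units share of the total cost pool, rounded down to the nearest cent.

Ending inventory = $2,571.61

Oct 18, sell 1064: 1064/1355 × $11,974.30 → $9,402.69
Ending inventory (cost pool remaining) = $2,571.61
Check: goods available $11,974.30 = COGS $9,402.69 + ending $2,571.61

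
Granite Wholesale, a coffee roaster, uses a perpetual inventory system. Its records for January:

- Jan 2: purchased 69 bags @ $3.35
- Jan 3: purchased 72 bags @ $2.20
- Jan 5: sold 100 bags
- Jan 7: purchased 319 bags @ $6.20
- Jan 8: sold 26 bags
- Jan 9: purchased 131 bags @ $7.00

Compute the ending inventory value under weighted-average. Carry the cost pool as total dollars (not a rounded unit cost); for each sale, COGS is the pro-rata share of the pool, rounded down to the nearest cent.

Ending inventory = $2,857.06

After Jan 2: 69 on hand, pool $231.15 (≈ $3.3500 each)
After Jan 3: 141 on hand, pool $389.55 (≈ $2.7628 each)
Jan 5, sell 100: 100/141 × $389.55 → $276.27
After Jan 7: 360 on hand, pool $2,091.08 (≈ $5.8086 each)
Jan 8, sell 26: 26/360 × $2,091.08 → $151.02
After Jan 9: 465 on hand, pool $2,857.06 (≈ $6.1442 each)
Total COGS = $276.27 + $151.02 = $427.29
Ending inventory (cost pool remaining) = $2,857.06
Check: goods available $3,284.35 = COGS $427.29 + ending $2,857.06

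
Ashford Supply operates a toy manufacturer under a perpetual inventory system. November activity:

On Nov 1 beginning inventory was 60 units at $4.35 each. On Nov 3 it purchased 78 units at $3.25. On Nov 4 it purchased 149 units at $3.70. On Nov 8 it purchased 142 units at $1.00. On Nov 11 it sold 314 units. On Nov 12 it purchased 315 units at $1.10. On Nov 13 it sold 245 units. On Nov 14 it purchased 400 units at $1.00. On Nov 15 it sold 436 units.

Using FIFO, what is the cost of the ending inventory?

Ending inventory = $149.00

Nov 11, 314 sold [FIFO — oldest first]: 60 @ $4.35 + 78 @ $3.25 + 149 @ $3.70 + 27 @ $1.00 = $1,092.80
Nov 13, 245 sold [FIFO — oldest first]: 115 @ $1.00 + 130 @ $1.10 = $258.00
Nov 15, 436 sold [FIFO — oldest first]: 185 @ $1.10 + 251 @ $1.00 = $454.50
Total COGS = $1,092.80 + $258.00 + $454.50 = $1,805.30
Ending inventory: 149 @ $1.00 = $149.00
Check: goods available $1,954.30 = COGS $1,805.30 + ending $149.00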